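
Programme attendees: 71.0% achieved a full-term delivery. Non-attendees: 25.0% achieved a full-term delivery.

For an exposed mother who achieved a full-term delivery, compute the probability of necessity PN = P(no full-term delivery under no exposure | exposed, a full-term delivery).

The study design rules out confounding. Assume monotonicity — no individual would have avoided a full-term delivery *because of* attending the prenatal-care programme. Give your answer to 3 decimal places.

p₁ = 0.71, p₀ = 0.25.
Under exogeneity and monotonicity, PN = (p₁ − p₀) / p₁.
PN = (0.71 − 0.25) / 0.71 = 0.46 / 0.71 ≈ 0.6479

PN ≈ 0.648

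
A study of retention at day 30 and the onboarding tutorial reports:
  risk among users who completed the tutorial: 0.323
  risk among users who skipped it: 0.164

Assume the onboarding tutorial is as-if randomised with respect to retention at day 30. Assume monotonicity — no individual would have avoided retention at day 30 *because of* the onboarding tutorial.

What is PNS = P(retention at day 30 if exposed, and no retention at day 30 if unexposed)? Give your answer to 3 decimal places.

Let p₁ = 0.323, p₀ = 0.164.
Under exogeneity and monotonicity, PNS = p₁ − p₀.
PNS = 0.323 − 0.164 = 0.159

PNS ≈ 0.159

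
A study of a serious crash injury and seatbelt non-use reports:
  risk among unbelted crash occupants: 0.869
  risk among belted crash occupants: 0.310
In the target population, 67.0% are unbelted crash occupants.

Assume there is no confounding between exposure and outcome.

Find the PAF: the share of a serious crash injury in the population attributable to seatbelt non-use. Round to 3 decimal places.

PAF ≈ 0.547

Let p₁ = 0.869, p₀ = 0.31.
Overall risk P(Y=1) = π·p₁ + (1−π)·p₀ = 0.67×0.869 + 0.33×0.31 = 0.68453.
Under exogeneity, PAF = [P(Y=1) − p₀] / P(Y=1).
PAF = (0.68453 − 0.31) / 0.68453 ≈ 0.5471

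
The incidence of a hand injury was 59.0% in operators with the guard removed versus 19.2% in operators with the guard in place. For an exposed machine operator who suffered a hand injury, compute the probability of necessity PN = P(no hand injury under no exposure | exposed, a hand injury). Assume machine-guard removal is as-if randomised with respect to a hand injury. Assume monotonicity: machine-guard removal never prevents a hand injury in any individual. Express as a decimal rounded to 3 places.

PN ≈ 0.675

p₁ = 0.59, p₀ = 0.192.
Under exogeneity and monotonicity, PN = (p₁ − p₀) / p₁.
PN = (0.59 − 0.192) / 0.59 = 0.398 / 0.59 ≈ 0.6746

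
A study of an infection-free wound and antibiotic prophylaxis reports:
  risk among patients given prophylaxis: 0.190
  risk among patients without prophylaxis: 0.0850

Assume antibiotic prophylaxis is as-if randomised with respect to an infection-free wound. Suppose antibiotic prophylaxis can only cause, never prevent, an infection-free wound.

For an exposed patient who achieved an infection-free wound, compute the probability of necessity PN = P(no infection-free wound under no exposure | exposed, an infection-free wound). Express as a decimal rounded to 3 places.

PN ≈ 0.553

Let p₁ = 0.19, p₀ = 0.085.
Under exogeneity and monotonicity, PN = (p₁ − p₀) / p₁.
PN = (0.19 − 0.085) / 0.19 = 0.105 / 0.19 ≈ 0.5526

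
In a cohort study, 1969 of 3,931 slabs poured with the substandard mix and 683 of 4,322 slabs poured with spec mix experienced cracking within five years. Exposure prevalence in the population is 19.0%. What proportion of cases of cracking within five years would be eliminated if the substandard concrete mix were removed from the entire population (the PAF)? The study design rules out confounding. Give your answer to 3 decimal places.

PAF ≈ 0.292

p₁ = P(outcome | exposed) = 1969/3931 = 0.50089
p₀ = P(outcome | unexposed) = 683/4322 = 0.15803
Overall risk P(Y=1) = π·p₁ + (1−π)·p₀ = 0.19×0.50089 + 0.81×0.15803 = 0.22317.
Under exogeneity, PAF = [P(Y=1) − p₀] / P(Y=1).
PAF = (0.22317 − 0.15803) / 0.22317 ≈ 0.2919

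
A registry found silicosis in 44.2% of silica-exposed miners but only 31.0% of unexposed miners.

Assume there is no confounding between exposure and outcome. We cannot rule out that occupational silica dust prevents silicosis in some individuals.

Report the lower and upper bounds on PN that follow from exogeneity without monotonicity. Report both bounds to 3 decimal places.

p₁ = 0.442, p₀ = 0.31.
Under exogeneity alone the bounds on PN are max{0,(p₁−p₀)/p₁} ≤ PN ≤ min{1,(1−p₀)/p₁}.
  lower = (p₁ − p₀)/p₁ = 0.132 / 0.442 ≈ 0.2986
  upper = min{1, (1 − p₀)/p₁} = 0.69 / 0.442 ≈ 1.5611 → capped at 1

0.299 ≤ PN ≤ 1.000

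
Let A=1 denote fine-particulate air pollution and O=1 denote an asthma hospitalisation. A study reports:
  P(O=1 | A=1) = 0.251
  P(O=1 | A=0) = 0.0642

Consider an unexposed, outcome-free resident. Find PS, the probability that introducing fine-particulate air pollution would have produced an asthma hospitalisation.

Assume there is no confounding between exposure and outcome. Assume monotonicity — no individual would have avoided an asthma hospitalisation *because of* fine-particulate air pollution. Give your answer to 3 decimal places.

Let p₁ = 0.251, p₀ = 0.0642.
Under exogeneity and monotonicity, PS = (p₁ − p₀) / (1 − p₀).
PS = (0.251 − 0.0642) / (1 − 0.0642) = 0.1868 / 0.9358 ≈ 0.1996

PS ≈ 0.200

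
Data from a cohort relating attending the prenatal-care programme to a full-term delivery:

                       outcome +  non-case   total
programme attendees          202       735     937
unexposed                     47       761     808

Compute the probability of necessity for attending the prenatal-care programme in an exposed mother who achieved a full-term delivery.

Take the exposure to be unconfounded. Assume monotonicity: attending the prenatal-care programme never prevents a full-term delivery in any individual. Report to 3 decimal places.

PN ≈ 0.730

p₁ = P(outcome | exposed) = 202/937 = 0.21558
p₀ = P(outcome | unexposed) = 47/808 = 0.058168
Under exogeneity and monotonicity, PN = (p₁ − p₀) / p₁.
PN = (0.21558 − 0.058168) / 0.21558 = 0.15741 / 0.21558 ≈ 0.7302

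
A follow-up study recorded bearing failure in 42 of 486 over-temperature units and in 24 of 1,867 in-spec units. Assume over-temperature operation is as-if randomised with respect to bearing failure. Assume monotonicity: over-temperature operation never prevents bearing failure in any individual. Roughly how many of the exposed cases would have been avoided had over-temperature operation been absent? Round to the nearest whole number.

about 36 cases

p₁ = P(outcome | exposed) = 42/486 = 0.08642
p₀ = P(outcome | unexposed) = 24/1867 = 0.012855
PN = (p₁ − p₀)/p₁ = (0.08642 − 0.012855) / 0.08642 ≈ 0.85125.
Attributable cases ≈ PN × (exposed cases) = 0.85125 × 42 ≈ 35.75.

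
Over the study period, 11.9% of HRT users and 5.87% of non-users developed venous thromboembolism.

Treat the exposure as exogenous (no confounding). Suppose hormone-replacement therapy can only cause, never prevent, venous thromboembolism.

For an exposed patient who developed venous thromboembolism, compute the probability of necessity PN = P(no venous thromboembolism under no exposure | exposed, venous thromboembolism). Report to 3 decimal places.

PN ≈ 0.507

p₁ = 0.119, p₀ = 0.0587.
Under exogeneity and monotonicity, PN = (p₁ − p₀) / p₁.
PN = (0.119 − 0.0587) / 0.119 = 0.0603 / 0.119 ≈ 0.5067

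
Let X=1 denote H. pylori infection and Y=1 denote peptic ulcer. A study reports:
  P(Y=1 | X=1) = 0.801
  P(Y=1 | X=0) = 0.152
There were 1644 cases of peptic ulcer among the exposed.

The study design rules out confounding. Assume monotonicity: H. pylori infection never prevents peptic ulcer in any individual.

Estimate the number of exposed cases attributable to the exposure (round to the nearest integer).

about 1332 cases

Let p₁ = 0.801, p₀ = 0.152.
PN = (p₁ − p₀)/p₁ = (0.801 − 0.152) / 0.801 ≈ 0.81024.
Attributable cases ≈ PN × (exposed cases) = 0.81024 × 1644 ≈ 1332.03.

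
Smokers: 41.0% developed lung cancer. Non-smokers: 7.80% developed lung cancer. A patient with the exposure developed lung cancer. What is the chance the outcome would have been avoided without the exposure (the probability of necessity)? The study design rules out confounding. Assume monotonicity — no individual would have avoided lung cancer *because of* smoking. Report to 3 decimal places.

PN ≈ 0.810

p₁ = 0.41, p₀ = 0.078.
Under exogeneity and monotonicity, PN = (p₁ − p₀) / p₁.
PN = (0.41 − 0.078) / 0.41 = 0.332 / 0.41 ≈ 0.8098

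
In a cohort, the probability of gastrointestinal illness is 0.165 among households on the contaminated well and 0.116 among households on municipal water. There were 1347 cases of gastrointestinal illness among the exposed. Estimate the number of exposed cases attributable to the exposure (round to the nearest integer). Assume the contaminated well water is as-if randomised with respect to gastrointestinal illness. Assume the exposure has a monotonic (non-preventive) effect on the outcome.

about 400 cases

Let p₁ = 0.165, p₀ = 0.116.
PN = (p₁ − p₀)/p₁ = (0.165 − 0.116) / 0.165 ≈ 0.29697.
Attributable cases ≈ PN × (exposed cases) = 0.29697 × 1347 ≈ 400.02.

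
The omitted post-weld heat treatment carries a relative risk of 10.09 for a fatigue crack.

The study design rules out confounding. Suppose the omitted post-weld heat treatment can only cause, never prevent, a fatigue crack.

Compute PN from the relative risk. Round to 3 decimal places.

Under exogeneity and monotonicity, PN = (RR − 1) / RR = 1 − 1/RR.
PN = (10.09 − 1) / 10.09 = 9.09 / 10.09 ≈ 0.9009

PN ≈ 0.901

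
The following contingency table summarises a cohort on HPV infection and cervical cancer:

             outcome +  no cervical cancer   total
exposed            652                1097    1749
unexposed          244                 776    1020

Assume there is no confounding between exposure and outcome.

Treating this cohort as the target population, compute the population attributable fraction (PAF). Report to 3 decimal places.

PAF ≈ 0.261

p₁ = P(outcome | exposed) = 652/1749 = 0.37278
p₀ = P(outcome | unexposed) = 244/1020 = 0.23922
Exposure prevalence π = 1749/2769 = 0.63164; overall risk P(Y=1) = 0.32358.
Under exogeneity, PAF = [P(Y=1) − p₀]/P(Y=1).
PAF = (0.32358 − 0.23922) / 0.32358 ≈ 0.2607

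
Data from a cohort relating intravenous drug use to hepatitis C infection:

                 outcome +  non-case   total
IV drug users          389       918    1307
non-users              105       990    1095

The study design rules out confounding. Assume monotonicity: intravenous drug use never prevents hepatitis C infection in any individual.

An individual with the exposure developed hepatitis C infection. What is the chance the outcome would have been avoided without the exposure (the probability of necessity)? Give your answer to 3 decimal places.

PN ≈ 0.678

p₁ = P(outcome | exposed) = 389/1307 = 0.29763
p₀ = P(outcome | unexposed) = 105/1095 = 0.09589
Under exogeneity and monotonicity, PN = (p₁ − p₀)/p₁.
PN = (0.29763 − 0.09589) / 0.29763 ≈ 0.6778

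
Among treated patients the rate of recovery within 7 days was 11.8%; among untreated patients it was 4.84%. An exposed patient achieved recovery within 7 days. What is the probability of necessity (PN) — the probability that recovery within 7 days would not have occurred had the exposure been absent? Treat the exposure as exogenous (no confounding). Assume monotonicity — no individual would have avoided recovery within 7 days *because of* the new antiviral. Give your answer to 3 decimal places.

p₁ = 0.118, p₀ = 0.0484.
Under exogeneity and monotonicity, PN = (p₁ − p₀) / p₁.
PN = (0.118 − 0.0484) / 0.118 = 0.0696 / 0.118 ≈ 0.5898

PN ≈ 0.590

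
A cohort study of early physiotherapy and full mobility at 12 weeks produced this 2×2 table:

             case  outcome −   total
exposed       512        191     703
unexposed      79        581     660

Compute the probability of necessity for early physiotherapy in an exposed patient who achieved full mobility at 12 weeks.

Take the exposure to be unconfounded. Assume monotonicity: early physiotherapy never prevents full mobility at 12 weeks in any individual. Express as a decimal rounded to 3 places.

PN ≈ 0.836

p₁ = P(outcome | exposed) = 512/703 = 0.72831
p₀ = P(outcome | unexposed) = 79/660 = 0.1197
Under exogeneity and monotonicity, PN = (p₁ − p₀) / p₁.
PN = (0.72831 − 0.1197) / 0.72831 = 0.60861 / 0.72831 ≈ 0.8357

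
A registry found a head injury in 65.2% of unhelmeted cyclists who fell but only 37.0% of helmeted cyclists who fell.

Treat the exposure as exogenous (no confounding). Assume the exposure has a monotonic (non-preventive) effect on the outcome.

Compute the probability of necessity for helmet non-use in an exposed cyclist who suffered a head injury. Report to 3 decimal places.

p₁ = 0.652, p₀ = 0.37.
Under exogeneity and monotonicity, PN = (p₁ − p₀) / p₁.
PN = (0.652 − 0.37) / 0.652 = 0.282 / 0.652 ≈ 0.4325

PN ≈ 0.433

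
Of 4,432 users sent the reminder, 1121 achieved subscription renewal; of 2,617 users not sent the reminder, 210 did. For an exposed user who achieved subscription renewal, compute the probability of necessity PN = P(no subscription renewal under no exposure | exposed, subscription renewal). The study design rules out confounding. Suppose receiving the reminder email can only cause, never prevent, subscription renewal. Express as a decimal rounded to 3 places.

p₁ = P(outcome | exposed) = 1121/4432 = 0.25293
p₀ = P(outcome | unexposed) = 210/2617 = 0.080245
Under exogeneity and monotonicity, PN = (p₁ − p₀) / p₁.
PN = (0.25293 − 0.080245) / 0.25293 = 0.17269 / 0.25293 ≈ 0.6827

PN ≈ 0.683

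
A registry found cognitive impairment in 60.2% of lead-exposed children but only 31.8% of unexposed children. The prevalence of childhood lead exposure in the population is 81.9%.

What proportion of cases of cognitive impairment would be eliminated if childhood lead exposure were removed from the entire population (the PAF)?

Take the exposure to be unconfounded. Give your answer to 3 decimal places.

PAF ≈ 0.422

p₁ = 0.602, p₀ = 0.318.
Overall risk P(Y=1) = π·p₁ + (1−π)·p₀ = 0.819×0.602 + 0.181×0.318 = 0.5506.
Under exogeneity, PAF = [P(Y=1) − p₀] / P(Y=1).
PAF = (0.5506 − 0.318) / 0.5506 ≈ 0.4224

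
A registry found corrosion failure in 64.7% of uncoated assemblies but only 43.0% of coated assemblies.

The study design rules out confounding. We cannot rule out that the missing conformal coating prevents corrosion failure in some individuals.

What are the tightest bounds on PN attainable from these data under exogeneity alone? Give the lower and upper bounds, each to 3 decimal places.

p₁ = 0.647, p₀ = 0.43.
Under exogeneity alone the bounds on PN are max{0,(p₁−p₀)/p₁} ≤ PN ≤ min{1,(1−p₀)/p₁}.
  lower = (p₁ − p₀)/p₁ = 0.217 / 0.647 ≈ 0.3354
  upper = min{1, (1 − p₀)/p₁} = 0.57 / 0.647 ≈ 0.8810

0.335 ≤ PN ≤ 0.881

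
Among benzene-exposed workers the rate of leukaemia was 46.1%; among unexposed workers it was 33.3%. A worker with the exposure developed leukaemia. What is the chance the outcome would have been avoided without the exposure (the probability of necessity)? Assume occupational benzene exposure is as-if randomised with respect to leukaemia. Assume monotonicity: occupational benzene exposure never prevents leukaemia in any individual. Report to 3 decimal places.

PN ≈ 0.278

p₁ = 0.461, p₀ = 0.333.
Under exogeneity and monotonicity, PN = (p₁ − p₀) / p₁.
PN = (0.461 − 0.333) / 0.461 = 0.128 / 0.461 ≈ 0.2777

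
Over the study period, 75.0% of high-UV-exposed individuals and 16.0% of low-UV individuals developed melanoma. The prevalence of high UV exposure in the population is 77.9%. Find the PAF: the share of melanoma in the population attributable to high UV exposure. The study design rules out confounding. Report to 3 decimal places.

p₁ = 0.75, p₀ = 0.16.
Overall risk P(Y=1) = π·p₁ + (1−π)·p₀ = 0.779×0.75 + 0.221×0.16 = 0.61961.
Under exogeneity, PAF = [P(Y=1) − p₀] / P(Y=1).
PAF = (0.61961 − 0.16) / 0.61961 ≈ 0.7418

PAF ≈ 0.742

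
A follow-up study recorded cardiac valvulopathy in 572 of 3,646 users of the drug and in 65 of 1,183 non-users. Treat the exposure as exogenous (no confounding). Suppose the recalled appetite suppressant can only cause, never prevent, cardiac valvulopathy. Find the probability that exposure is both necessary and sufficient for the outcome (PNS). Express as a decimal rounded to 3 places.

PNS ≈ 0.102

p₁ = P(outcome | exposed) = 572/3646 = 0.15688
p₀ = P(outcome | unexposed) = 65/1183 = 0.054945
Under exogeneity and monotonicity, PNS = p₁ − p₀.
PNS = 0.15688 − 0.054945 = 0.10194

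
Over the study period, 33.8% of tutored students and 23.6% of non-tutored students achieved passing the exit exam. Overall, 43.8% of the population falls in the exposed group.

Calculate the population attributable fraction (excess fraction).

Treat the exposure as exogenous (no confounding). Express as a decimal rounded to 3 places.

PAF ≈ 0.159

p₁ = 0.338, p₀ = 0.236.
Overall risk P(Y=1) = π·p₁ + (1−π)·p₀ = 0.438×0.338 + 0.562×0.236 = 0.28068.
Under exogeneity, PAF = [P(Y=1) − p₀] / P(Y=1).
PAF = (0.28068 − 0.236) / 0.28068 ≈ 0.1592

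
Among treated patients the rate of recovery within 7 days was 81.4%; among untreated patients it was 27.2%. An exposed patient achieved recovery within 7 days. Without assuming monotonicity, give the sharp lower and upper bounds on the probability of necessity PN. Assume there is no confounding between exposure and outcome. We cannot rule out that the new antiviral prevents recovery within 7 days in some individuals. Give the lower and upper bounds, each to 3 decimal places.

0.666 ≤ PN ≤ 0.894

p₁ = 0.814, p₀ = 0.272.
Under exogeneity alone the bounds on PN are max{0,(p₁−p₀)/p₁} ≤ PN ≤ min{1,(1−p₀)/p₁}.
  lower = (p₁ − p₀)/p₁ = 0.542 / 0.814 ≈ 0.6658
  upper = min{1, (1 − p₀)/p₁} = 0.728 / 0.814 ≈ 0.8943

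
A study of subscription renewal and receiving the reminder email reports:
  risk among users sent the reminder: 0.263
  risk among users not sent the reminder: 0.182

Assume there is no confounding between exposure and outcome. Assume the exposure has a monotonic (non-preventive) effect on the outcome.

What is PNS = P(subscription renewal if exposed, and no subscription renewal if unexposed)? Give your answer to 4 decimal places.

Let p₁ = 0.263, p₀ = 0.182.
Under exogeneity and monotonicity, PNS = p₁ − p₀.
PNS = 0.263 − 0.182 = 0.081

PNS ≈ 0.0810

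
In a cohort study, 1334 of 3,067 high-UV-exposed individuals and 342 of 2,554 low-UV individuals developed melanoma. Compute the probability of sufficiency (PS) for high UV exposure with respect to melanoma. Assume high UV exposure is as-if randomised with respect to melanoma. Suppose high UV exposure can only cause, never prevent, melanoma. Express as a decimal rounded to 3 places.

p₁ = P(outcome | exposed) = 1334/3067 = 0.43495
p₀ = P(outcome | unexposed) = 342/2554 = 0.13391
Under exogeneity and monotonicity, PS = (p₁ − p₀) / (1 − p₀).
PS = (0.43495 − 0.13391) / (1 − 0.13391) = 0.30105 / 0.86609 ≈ 0.3476

PS ≈ 0.348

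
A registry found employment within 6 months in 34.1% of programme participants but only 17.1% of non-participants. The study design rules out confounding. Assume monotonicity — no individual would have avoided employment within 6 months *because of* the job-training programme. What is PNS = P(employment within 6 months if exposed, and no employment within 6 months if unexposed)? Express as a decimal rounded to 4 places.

p₁ = 0.341, p₀ = 0.171.
Under exogeneity and monotonicity, PNS = p₁ − p₀.
PNS = 0.341 − 0.171 = 0.17

PNS ≈ 0.1700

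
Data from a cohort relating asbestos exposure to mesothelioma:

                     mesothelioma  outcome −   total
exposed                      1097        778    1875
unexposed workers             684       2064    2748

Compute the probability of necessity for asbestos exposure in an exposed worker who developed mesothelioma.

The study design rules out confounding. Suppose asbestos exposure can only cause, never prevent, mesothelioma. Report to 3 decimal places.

PN ≈ 0.575

p₁ = P(outcome | exposed) = 1097/1875 = 0.58507
p₀ = P(outcome | unexposed) = 684/2748 = 0.24891
Under exogeneity and monotonicity, PN = (p₁ − p₀)/p₁.
PN = (0.58507 − 0.24891) / 0.58507 ≈ 0.5746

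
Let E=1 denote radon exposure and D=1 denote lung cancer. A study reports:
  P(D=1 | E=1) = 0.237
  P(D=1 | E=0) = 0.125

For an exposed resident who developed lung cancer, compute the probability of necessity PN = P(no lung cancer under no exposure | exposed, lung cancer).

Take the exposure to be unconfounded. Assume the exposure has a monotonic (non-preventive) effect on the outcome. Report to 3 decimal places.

Let p₁ = 0.237, p₀ = 0.125.
Under exogeneity and monotonicity, PN = (p₁ − p₀) / p₁.
PN = (0.237 − 0.125) / 0.237 = 0.112 / 0.237 ≈ 0.4726

PN ≈ 0.473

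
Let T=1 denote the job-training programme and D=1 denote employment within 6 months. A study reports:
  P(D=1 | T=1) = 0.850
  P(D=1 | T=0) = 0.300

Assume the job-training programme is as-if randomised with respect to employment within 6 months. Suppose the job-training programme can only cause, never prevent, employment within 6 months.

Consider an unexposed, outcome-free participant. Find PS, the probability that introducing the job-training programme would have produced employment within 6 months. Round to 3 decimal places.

PS ≈ 0.786

Let p₁ = 0.85, p₀ = 0.3.
Under exogeneity and monotonicity, PS = (p₁ − p₀) / (1 − p₀).
PS = (0.85 − 0.3) / (1 − 0.3) = 0.55 / 0.7 ≈ 0.7857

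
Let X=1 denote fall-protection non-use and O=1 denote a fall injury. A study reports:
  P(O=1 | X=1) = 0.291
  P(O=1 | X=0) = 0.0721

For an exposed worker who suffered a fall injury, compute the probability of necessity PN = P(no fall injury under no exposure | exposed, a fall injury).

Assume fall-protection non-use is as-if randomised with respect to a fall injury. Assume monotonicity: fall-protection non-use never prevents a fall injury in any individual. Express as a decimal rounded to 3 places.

PN ≈ 0.752

Let p₁ = 0.291, p₀ = 0.0721.
Under exogeneity and monotonicity, PN = (p₁ − p₀) / p₁.
PN = (0.291 − 0.0721) / 0.291 = 0.2189 / 0.291 ≈ 0.7522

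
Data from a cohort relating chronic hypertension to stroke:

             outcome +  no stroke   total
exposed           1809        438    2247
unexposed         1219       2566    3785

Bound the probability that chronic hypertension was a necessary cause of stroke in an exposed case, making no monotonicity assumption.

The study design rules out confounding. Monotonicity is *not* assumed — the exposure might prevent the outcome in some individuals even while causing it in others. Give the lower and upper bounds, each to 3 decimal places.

p₁ = P(outcome | exposed) = 1809/2247 = 0.80507
p₀ = P(outcome | unexposed) = 1219/3785 = 0.32206
Under exogeneity alone the bounds on PN are max{0,(p₁−p₀)/p₁} ≤ PN ≤ min{1,(1−p₀)/p₁}.
  lower = (p₁ − p₀)/p₁ = 0.48301 / 0.80507 ≈ 0.6000
  upper = min{1, (1 − p₀)/p₁} = 0.67794 / 0.80507 ≈ 0.8421

0.600 ≤ PN ≤ 0.842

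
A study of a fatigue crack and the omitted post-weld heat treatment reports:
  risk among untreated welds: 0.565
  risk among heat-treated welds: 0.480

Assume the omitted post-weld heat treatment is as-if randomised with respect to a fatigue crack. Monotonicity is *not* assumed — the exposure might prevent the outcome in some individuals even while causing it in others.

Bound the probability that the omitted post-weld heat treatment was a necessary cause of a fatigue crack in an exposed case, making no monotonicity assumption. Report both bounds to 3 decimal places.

0.150 ≤ PN ≤ 0.920

Let p₁ = 0.565, p₀ = 0.48.
Under exogeneity alone the bounds on PN are max{0,(p₁−p₀)/p₁} ≤ PN ≤ min{1,(1−p₀)/p₁}.
  lower = (p₁ − p₀)/p₁ = 0.085 / 0.565 ≈ 0.1504
  upper = min{1, (1 − p₀)/p₁} = 0.52 / 0.565 ≈ 0.9204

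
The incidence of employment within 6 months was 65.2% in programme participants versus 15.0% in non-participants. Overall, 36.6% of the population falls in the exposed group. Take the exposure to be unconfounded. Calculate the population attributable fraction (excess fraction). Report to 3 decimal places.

PAF ≈ 0.551

p₁ = 0.652, p₀ = 0.15.
Overall risk P(Y=1) = π·p₁ + (1−π)·p₀ = 0.366×0.652 + 0.634×0.15 = 0.33373.
Under exogeneity, PAF = [P(Y=1) − p₀] / P(Y=1).
PAF = (0.33373 − 0.15) / 0.33373 ≈ 0.5505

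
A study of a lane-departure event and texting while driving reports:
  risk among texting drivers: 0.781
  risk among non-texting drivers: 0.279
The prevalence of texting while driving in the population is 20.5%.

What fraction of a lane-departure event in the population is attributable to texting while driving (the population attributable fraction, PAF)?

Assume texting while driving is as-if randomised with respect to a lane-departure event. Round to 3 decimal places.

PAF ≈ 0.269

Let p₁ = 0.781, p₀ = 0.279.
Overall risk P(Y=1) = π·p₁ + (1−π)·p₀ = 0.205×0.781 + 0.795×0.279 = 0.38191.
Under exogeneity, PAF = [P(Y=1) − p₀] / P(Y=1).
PAF = (0.38191 − 0.279) / 0.38191 ≈ 0.2695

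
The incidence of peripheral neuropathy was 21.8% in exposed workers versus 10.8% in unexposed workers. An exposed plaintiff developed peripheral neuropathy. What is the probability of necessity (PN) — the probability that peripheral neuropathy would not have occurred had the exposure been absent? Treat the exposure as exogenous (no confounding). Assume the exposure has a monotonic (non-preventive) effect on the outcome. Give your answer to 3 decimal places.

PN ≈ 0.505

p₁ = 0.218, p₀ = 0.108.
Under exogeneity and monotonicity, PN = (p₁ − p₀) / p₁.
PN = (0.218 − 0.108) / 0.218 = 0.11 / 0.218 ≈ 0.5046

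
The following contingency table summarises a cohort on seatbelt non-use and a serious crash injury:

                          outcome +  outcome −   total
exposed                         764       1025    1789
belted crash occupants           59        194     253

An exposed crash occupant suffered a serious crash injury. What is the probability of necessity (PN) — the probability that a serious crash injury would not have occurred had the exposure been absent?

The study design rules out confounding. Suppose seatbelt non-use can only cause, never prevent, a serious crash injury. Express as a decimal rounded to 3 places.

PN ≈ 0.454

p₁ = P(outcome | exposed) = 764/1789 = 0.42705
p₀ = P(outcome | unexposed) = 59/253 = 0.2332
Under exogeneity and monotonicity, PN = (p₁ − p₀) / p₁.
PN = (0.42705 − 0.2332) / 0.42705 = 0.19385 / 0.42705 ≈ 0.4539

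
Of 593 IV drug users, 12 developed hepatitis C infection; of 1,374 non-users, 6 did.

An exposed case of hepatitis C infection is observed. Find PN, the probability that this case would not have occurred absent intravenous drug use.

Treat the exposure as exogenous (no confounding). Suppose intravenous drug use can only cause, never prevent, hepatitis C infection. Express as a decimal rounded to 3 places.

p₁ = P(outcome | exposed) = 12/593 = 0.020236
p₀ = P(outcome | unexposed) = 6/1374 = 0.0043668
Under exogeneity and monotonicity, PN = (p₁ − p₀) / p₁.
PN = (0.020236 − 0.0043668) / 0.020236 = 0.015869 / 0.020236 ≈ 0.7842

PN ≈ 0.784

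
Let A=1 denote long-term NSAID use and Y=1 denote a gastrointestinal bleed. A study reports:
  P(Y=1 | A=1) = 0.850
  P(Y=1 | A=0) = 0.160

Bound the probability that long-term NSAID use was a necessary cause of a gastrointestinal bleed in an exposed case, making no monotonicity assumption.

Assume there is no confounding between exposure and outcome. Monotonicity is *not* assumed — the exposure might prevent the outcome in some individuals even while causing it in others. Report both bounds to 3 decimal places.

Let p₁ = 0.85, p₀ = 0.16.
Under exogeneity alone the bounds on PN are max{0,(p₁−p₀)/p₁} ≤ PN ≤ min{1,(1−p₀)/p₁}.
  lower = (p₁ − p₀)/p₁ = 0.69 / 0.85 ≈ 0.8118
  upper = min{1, (1 − p₀)/p₁} = 0.84 / 0.85 ≈ 0.9882

0.812 ≤ PN ≤ 0.988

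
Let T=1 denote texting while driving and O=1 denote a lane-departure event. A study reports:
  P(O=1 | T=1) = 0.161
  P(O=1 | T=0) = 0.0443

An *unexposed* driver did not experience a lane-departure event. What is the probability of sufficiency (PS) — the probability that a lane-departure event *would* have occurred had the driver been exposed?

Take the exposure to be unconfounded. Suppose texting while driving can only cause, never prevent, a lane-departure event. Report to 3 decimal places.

Let p₁ = 0.161, p₀ = 0.0443.
Under exogeneity and monotonicity, PS = (p₁ − p₀) / (1 − p₀).
PS = (0.161 − 0.0443) / (1 − 0.0443) = 0.1167 / 0.9557 ≈ 0.1221

PS ≈ 0.122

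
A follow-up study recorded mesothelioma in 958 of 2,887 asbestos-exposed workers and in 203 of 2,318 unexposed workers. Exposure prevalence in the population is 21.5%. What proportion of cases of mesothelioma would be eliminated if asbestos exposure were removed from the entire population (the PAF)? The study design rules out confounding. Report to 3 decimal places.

p₁ = P(outcome | exposed) = 958/2887 = 0.33183
p₀ = P(outcome | unexposed) = 203/2318 = 0.087575
Overall risk P(Y=1) = π·p₁ + (1−π)·p₀ = 0.215×0.33183 + 0.785×0.087575 = 0.14009.
Under exogeneity, PAF = [P(Y=1) − p₀] / P(Y=1).
PAF = (0.14009 − 0.087575) / 0.14009 ≈ 0.3749

PAF ≈ 0.375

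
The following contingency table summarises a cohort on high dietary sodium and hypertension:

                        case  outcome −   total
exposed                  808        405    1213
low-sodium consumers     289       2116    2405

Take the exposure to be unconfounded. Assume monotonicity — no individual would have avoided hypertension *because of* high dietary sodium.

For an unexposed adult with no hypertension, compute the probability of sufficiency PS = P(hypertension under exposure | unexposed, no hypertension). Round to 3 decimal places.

p₁ = P(outcome | exposed) = 808/1213 = 0.66612
p₀ = P(outcome | unexposed) = 289/2405 = 0.12017
Under exogeneity and monotonicity, PS = (p₁ − p₀)/(1 − p₀).
PS = (0.66612 − 0.12017) / 0.87983 ≈ 0.6205

PS ≈ 0.621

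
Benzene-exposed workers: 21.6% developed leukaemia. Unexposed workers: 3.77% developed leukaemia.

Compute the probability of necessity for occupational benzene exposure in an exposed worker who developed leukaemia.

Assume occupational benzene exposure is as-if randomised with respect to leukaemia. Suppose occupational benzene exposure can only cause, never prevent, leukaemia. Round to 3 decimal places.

p₁ = 0.216, p₀ = 0.0377.
Under exogeneity and monotonicity, PN = (p₁ − p₀) / p₁.
PN = (0.216 − 0.0377) / 0.216 = 0.1783 / 0.216 ≈ 0.8255

PN ≈ 0.825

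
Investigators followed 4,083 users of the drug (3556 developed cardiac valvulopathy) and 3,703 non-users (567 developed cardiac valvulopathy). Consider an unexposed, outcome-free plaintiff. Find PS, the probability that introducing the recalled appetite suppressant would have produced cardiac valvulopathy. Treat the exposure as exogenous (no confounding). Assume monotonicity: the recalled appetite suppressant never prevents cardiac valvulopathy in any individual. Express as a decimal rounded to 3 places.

PS ≈ 0.848

p₁ = P(outcome | exposed) = 3556/4083 = 0.87093
p₀ = P(outcome | unexposed) = 567/3703 = 0.15312
Under exogeneity and monotonicity, PS = (p₁ − p₀) / (1 − p₀).
PS = (0.87093 − 0.15312) / (1 − 0.15312) = 0.71781 / 0.84688 ≈ 0.8476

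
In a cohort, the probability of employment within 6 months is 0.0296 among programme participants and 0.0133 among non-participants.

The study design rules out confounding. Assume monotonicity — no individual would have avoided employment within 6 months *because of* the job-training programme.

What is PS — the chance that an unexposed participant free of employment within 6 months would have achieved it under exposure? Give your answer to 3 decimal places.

PS ≈ 0.017

Let p₁ = 0.0296, p₀ = 0.0133.
Under exogeneity and monotonicity, PS = (p₁ − p₀) / (1 − p₀).
PS = (0.0296 − 0.0133) / (1 − 0.0133) = 0.0163 / 0.9867 ≈ 0.0165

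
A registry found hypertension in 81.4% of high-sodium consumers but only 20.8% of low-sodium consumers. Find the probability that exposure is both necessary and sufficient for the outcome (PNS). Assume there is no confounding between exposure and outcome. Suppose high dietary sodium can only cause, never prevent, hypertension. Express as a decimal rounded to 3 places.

p₁ = 0.814, p₀ = 0.208.
Under exogeneity and monotonicity, PNS = p₁ − p₀.
PNS = 0.814 − 0.208 = 0.606

PNS ≈ 0.606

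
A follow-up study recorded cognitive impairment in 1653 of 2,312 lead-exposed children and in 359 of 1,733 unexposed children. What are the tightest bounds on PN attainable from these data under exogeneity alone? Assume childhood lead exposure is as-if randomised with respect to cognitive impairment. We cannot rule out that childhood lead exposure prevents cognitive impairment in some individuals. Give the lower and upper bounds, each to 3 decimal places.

p₁ = P(outcome | exposed) = 1653/2312 = 0.71497
p₀ = P(outcome | unexposed) = 359/1733 = 0.20716
Under exogeneity alone the bounds on PN are max{0,(p₁−p₀)/p₁} ≤ PN ≤ min{1,(1−p₀)/p₁}.
  lower = (p₁ − p₀)/p₁ = 0.50781 / 0.71497 ≈ 0.7103
  upper = min{1, (1 − p₀)/p₁} = 0.79284 / 0.71497 ≈ 1.1089 → capped at 1

0.710 ≤ PN ≤ 1.000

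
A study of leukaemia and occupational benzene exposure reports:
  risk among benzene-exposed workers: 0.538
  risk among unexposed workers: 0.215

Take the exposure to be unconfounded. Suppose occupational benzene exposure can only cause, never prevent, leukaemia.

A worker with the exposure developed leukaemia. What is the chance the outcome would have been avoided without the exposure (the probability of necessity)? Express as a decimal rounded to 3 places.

Let p₁ = 0.538, p₀ = 0.215.
Under exogeneity and monotonicity, PN = (p₁ − p₀) / p₁.
PN = (0.538 − 0.215) / 0.538 = 0.323 / 0.538 ≈ 0.6004

PN ≈ 0.600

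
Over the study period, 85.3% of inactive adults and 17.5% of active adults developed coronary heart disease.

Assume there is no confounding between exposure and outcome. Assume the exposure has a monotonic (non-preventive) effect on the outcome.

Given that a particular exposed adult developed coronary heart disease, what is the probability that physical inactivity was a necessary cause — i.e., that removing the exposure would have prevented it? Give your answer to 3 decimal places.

PN ≈ 0.795

p₁ = 0.853, p₀ = 0.175.
Under exogeneity and monotonicity, PN = (p₁ − p₀) / p₁.
PN = (0.853 − 0.175) / 0.853 = 0.678 / 0.853 ≈ 0.7948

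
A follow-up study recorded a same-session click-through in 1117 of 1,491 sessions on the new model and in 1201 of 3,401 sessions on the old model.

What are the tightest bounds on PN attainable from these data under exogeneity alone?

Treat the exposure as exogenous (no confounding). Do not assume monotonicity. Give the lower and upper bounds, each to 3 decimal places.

p₁ = P(outcome | exposed) = 1117/1491 = 0.74916
p₀ = P(outcome | unexposed) = 1201/3401 = 0.35313
Under exogeneity alone the bounds on PN are max{0,(p₁−p₀)/p₁} ≤ PN ≤ min{1,(1−p₀)/p₁}.
  lower = (p₁ − p₀)/p₁ = 0.39603 / 0.74916 ≈ 0.5286
  upper = min{1, (1 − p₀)/p₁} = 0.64687 / 0.74916 ≈ 0.8635

0.529 ≤ PN ≤ 0.863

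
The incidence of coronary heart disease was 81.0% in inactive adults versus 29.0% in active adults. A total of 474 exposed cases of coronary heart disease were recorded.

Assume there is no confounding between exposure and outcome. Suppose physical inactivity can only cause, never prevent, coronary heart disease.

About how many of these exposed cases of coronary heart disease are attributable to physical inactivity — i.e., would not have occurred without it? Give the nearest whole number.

about 304 cases

p₁ = 0.81, p₀ = 0.29.
PN = (p₁ − p₀)/p₁ = (0.81 − 0.29) / 0.81 ≈ 0.64198.
Attributable cases ≈ PN × (exposed cases) = 0.64198 × 474 ≈ 304.30.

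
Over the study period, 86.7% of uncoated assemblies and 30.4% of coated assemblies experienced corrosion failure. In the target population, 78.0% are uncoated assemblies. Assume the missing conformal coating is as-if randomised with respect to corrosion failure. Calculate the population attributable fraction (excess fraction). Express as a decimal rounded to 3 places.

PAF ≈ 0.591

p₁ = 0.867, p₀ = 0.304.
Overall risk P(Y=1) = π·p₁ + (1−π)·p₀ = 0.78×0.867 + 0.22×0.304 = 0.74314.
Under exogeneity, PAF = [P(Y=1) − p₀] / P(Y=1).
PAF = (0.74314 − 0.304) / 0.74314 ≈ 0.5909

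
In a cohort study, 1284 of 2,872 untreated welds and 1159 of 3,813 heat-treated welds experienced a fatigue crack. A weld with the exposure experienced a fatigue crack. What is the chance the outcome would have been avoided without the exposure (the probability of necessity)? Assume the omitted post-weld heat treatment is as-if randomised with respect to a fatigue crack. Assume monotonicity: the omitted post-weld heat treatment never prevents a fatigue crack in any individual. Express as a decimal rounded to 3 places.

PN ≈ 0.320

p₁ = P(outcome | exposed) = 1284/2872 = 0.44708
p₀ = P(outcome | unexposed) = 1159/3813 = 0.30396
Under exogeneity and monotonicity, PN = (p₁ − p₀) / p₁.
PN = (0.44708 − 0.30396) / 0.44708 = 0.14312 / 0.44708 ≈ 0.3201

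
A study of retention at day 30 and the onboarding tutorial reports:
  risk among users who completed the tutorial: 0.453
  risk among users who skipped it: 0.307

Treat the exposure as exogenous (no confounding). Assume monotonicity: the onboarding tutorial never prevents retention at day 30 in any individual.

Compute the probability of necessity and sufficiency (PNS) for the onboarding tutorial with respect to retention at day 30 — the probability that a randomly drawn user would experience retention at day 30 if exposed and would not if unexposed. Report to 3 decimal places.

PNS ≈ 0.146

Let p₁ = 0.453, p₀ = 0.307.
Under exogeneity and monotonicity, PNS = p₁ − p₀.
PNS = 0.453 − 0.307 = 0.146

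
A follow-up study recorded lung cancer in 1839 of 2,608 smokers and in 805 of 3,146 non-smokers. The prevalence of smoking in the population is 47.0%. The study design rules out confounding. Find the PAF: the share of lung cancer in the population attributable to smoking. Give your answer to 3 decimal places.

PAF ≈ 0.452

p₁ = P(outcome | exposed) = 1839/2608 = 0.70514
p₀ = P(outcome | unexposed) = 805/3146 = 0.25588
Overall risk P(Y=1) = π·p₁ + (1−π)·p₀ = 0.47×0.70514 + 0.53×0.25588 = 0.46703.
Under exogeneity, PAF = [P(Y=1) − p₀] / P(Y=1).
PAF = (0.46703 − 0.25588) / 0.46703 ≈ 0.4521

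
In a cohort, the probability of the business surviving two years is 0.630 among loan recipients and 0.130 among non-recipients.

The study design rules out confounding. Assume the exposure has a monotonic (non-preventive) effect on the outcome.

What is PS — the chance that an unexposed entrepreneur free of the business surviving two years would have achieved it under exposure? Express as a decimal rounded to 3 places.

Let p₁ = 0.63, p₀ = 0.13.
Under exogeneity and monotonicity, PS = (p₁ − p₀) / (1 − p₀).
PS = (0.63 − 0.13) / (1 − 0.13) = 0.5 / 0.87 ≈ 0.5747

PS ≈ 0.575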